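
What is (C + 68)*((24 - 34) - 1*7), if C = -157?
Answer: 1513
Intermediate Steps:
(C + 68)*((24 - 34) - 1*7) = (-157 + 68)*((24 - 34) - 1*7) = -89*(-10 - 7) = -89*(-17) = 1513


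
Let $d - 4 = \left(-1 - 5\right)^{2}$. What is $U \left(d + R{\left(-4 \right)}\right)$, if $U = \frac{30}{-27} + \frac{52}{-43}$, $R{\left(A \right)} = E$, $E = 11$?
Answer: $- \frac{15266}{129} \approx -118.34$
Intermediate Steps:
$d = 40$ ($d = 4 + \left(-1 - 5\right)^{2} = 4 + \left(-6\right)^{2} = 4 + 36 = 40$)
$R{\left(A \right)} = 11$
$U = - \frac{898}{387}$ ($U = 30 \left(- \frac{1}{27}\right) + 52 \left(- \frac{1}{43}\right) = - \frac{10}{9} - \frac{52}{43} = - \frac{898}{387} \approx -2.3204$)
$U \left(d + R{\left(-4 \right)}\right) = - \frac{898 \left(40 + 11\right)}{387} = \left(- \frac{898}{387}\right) 51 = - \frac{15266}{129}$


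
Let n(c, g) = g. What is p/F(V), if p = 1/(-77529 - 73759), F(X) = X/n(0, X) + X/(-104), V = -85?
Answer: -13/3574179 ≈ -3.6372e-6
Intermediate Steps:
F(X) = 1 - X/104 (F(X) = X/X + X/(-104) = 1 + X*(-1/104) = 1 - X/104)
p = -1/151288 (p = 1/(-151288) = -1/151288 ≈ -6.6099e-6)
p/F(V) = -1/(151288*(1 - 1/104*(-85))) = -1/(151288*(1 + 85/104)) = -1/(151288*189/104) = -1/151288*104/189 = -13/3574179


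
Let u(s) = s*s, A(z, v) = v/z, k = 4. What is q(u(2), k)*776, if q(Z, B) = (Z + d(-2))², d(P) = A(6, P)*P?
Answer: 152096/9 ≈ 16900.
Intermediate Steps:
u(s) = s²
d(P) = P²/6 (d(P) = (P/6)*P = P²/6)
q(Z, B) = (⅔ + Z)² (q(Z, B) = (Z + (⅙)*(-2)²)² = (Z + (⅙)*4)² = (Z + ⅔)² = (⅔ + Z)²)
q(u(2), k)*776 = ((2 + 3*2²)²/9)*776 = ((2 + 3*4)²/9)*776 = ((2 + 12)²/9)*776 = ((⅑)*14²)*776 = ((⅑)*196)*776 = (196/9)*776 = 152096/9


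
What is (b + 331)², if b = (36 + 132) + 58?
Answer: 310249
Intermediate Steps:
b = 226 (b = 168 + 58 = 226)
(b + 331)² = (226 + 331)² = 557² = 310249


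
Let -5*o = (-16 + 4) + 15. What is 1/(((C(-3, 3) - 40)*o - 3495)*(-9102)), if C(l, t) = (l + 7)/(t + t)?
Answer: 5/157983414 ≈ 3.1649e-8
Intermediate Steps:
C(l, t) = (7 + l)/(2*t) (C(l, t) = (7 + l)/((2*t)) = (7 + l)*(1/(2*t)) = (7 + l)/(2*t))
o = -⅗ (o = -((-16 + 4) + 15)/5 = -(-12 + 15)/5 = -⅕*3 = -⅗ ≈ -0.60000)
1/(((C(-3, 3) - 40)*o - 3495)*(-9102)) = 1/(((½)*(7 - 3)/3 - 40)*(-⅗) - 3495*(-9102)) = -1/9102/(((½)*(⅓)*4 - 40)*(-⅗) - 3495) = -1/9102/((⅔ - 40)*(-⅗) - 3495) = -1/9102/(-118/3*(-⅗) - 3495) = -1/9102/(118/5 - 3495) = -1/9102/(-17357/5) = -5/17357*(-1/9102) = 5/157983414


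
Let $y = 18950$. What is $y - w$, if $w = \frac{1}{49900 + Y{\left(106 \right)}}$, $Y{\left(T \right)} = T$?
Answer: $\frac{947613699}{50006} \approx 18950.0$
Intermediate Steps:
$w = \frac{1}{50006}$ ($w = \frac{1}{49900 + 106} = \frac{1}{50006} \approx 1.9998 \cdot 10^{-5}$)
$y - w = 18950 - \frac{1}{50006} = \frac{947613699}{50006}$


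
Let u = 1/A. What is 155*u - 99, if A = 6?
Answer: -439/6 ≈ -73.167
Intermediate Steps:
u = ⅙ (u = 1/6 = ⅙ ≈ 0.16667)
155*u - 99 = 155*(⅙) - 99 = 155/6 - 99 = -439/6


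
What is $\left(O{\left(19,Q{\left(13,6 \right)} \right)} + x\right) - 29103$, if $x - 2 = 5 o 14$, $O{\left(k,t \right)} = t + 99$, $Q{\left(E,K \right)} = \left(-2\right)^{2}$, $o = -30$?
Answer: $-31098$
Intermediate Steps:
$Q{\left(E,K \right)} = 4$
$O{\left(k,t \right)} = 99 + t$
$x = -2098$ ($x = 2 + 5 \left(-30\right) 14 = 2 - 2100 = -2098$)
$\left(O{\left(19,Q{\left(13,6 \right)} \right)} + x\right) - 29103 = \left(\left(99 + 4\right) - 2098\right) - 29103 = \left(103 - 2098\right) - 29103 = -1995 - 29103 = -31098$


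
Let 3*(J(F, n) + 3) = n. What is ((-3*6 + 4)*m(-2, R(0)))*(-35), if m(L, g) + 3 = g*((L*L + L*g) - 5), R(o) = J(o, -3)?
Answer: -15190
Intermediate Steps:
J(F, n) = -3 + n/3
R(o) = -4 (R(o) = -3 + (⅓)*(-3) = -3 - 1 = -4)
m(L, g) = -3 + g*(-5 + L² + L*g) (m(L, g) = -3 + g*((L*L + L*g) - 5) = -3 + g*((L² + L*g) - 5) = -3 + g*(-5 + L² + L*g))
((-3*6 + 4)*m(-2, R(0)))*(-35) = ((-3*6 + 4)*(-3 - 5*(-4) - 2*(-4)² - 4*(-2)²))*(-35) = ((-18 + 4)*(-3 + 20 - 2*16 - 4*4))*(-35) = -14*(-3 + 20 - 32 - 16)*(-35) = -14*(-31)*(-35) = 434*(-35) = -15190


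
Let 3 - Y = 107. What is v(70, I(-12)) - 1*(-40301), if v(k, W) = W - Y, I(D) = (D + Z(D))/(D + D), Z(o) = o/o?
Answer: 969731/24 ≈ 40405.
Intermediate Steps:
Z(o) = 1
Y = -104 (Y = 3 - 1*107 = 3 - 107 = -104)
I(D) = (1 + D)/(2*D) (I(D) = (D + 1)/(D + D) = (1 + D)/((2*D)) = (1 + D)*(1/(2*D)) = (1 + D)/(2*D))
v(k, W) = 104 + W (v(k, W) = W - 1*(-104) = W + 104 = 104 + W)
v(70, I(-12)) - 1*(-40301) = (104 + (½)*(1 - 12)/(-12)) - 1*(-40301) = (104 + (½)*(-1/12)*(-11)) + 40301 = (104 + 11/24) + 40301 = 2507/24 + 40301 = 969731/24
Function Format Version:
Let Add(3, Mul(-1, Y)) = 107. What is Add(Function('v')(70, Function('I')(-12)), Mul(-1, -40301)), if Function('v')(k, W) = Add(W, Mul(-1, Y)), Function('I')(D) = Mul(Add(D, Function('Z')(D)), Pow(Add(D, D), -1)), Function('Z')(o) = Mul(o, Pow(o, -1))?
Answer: Rational(969731, 24) ≈ 40405.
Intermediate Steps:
Function('Z')(o) = 1
Y = -104 (Y = Add(3, Mul(-1, 107)) = Add(3, -107) = -104)
Function('I')(D) = Mul(Rational(1, 2), Pow(D, -1), Add(1, D)) (Function('I')(D) = Mul(Add(D, 1), Pow(Add(D, D), -1)) = Mul(Add(1, D), Pow(Mul(2, D), -1)) = Mul(Add(1, D), Mul(Rational(1, 2), Pow(D, -1))) = Mul(Rational(1, 2), Pow(D, -1), Add(1, D)))
Function('v')(k, W) = Add(104, W) (Function('v')(k, W) = Add(W, Mul(-1, -104)) = Add(W, 104) = Add(104, W))
Add(Function('v')(70, Function('I')(-12)), Mul(-1, -40301)) = Add(Add(104, Mul(Rational(1, 2), Pow(-12, -1), Add(1, -12))), Mul(-1, -40301)) = Add(Add(104, Mul(Rational(1, 2), Rational(-1, 12), -11)), 40301) = Add(Add(104, Rational(11, 24)), 40301) = Add(Rational(2507, 24), 40301) = Rational(969731, 24)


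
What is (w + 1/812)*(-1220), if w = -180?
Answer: 44578495/203 ≈ 2.1960e+5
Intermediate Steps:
(w + 1/812)*(-1220) = (-180 + 1/812)*(-1220) = -146159/812*(-1220) = 44578495/203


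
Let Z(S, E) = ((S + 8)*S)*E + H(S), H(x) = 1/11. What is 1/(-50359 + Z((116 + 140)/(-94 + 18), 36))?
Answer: -3971/202205500 ≈ -1.9638e-5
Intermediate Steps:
H(x) = 1/11
Z(S, E) = 1/11 + E*S*(8 + S) (Z(S, E) = ((S + 8)*S)*E + 1/11 = ((8 + S)*S)*E + 1/11 = (S*(8 + S))*E + 1/11 = E*S*(8 + S) + 1/11 = 1/11 + E*S*(8 + S))
1/(-50359 + Z((116 + 140)/(-94 + 18), 36)) = 1/(-50359 + (1/11 + 36*((116 + 140)/(-94 + 18))**2 + 8*36*((116 + 140)/(-94 + 18)))) = 1/(-50359 + (1/11 + 36*(256/(-76))**2 + 8*36*(256/(-76)))) = 1/(-50359 + (1/11 + 36*(256*(-1/76))**2 + 8*36*(256*(-1/76)))) = 1/(-50359 + (1/11 + 36*(-64/19)**2 + 8*36*(-64/19))) = 1/(-50359 + (1/11 + 36*(4096/361) - 18432/19)) = 1/(-50359 + (1/11 + 147456/361 - 18432/19)) = 1/(-50359 - 2229911/3971) = 1/(-202205500/3971) = -3971/202205500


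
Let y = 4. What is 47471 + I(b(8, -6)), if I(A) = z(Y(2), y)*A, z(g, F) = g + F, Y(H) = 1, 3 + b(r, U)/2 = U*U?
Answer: 47801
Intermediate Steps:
b(r, U) = -6 + 2*U**2 (b(r, U) = -6 + 2*(U*U) = -6 + 2*U**2)
z(g, F) = F + g
I(A) = 5*A (I(A) = (4 + 1)*A = 5*A)
47471 + I(b(8, -6)) = 47471 + 5*(-6 + 2*(-6)**2) = 47471 + 5*(-6 + 2*36) = 47471 + 5*(-6 + 72) = 47471 + 5*66 = 47471 + 330 = 47801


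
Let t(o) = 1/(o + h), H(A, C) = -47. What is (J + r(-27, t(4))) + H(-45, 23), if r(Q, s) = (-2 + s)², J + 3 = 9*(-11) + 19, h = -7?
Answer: -1121/9 ≈ -124.56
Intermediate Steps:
J = -83 (J = -3 + (9*(-11) + 19) = -3 + (-99 + 19) = -3 - 80 = -83)
t(o) = 1/(-7 + o) (t(o) = 1/(o - 7) = 1/(-7 + o))
(J + r(-27, t(4))) + H(-45, 23) = (-83 + (-2 + 1/(-7 + 4))²) - 47 = (-83 + (-2 + 1/(-3))²) - 47 = (-83 + (-2 - ⅓)²) - 47 = (-83 + (-7/3)²) - 47 = (-83 + 49/9) - 47 = -698/9 - 47 = -1121/9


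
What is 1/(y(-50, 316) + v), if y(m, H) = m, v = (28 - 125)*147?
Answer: -1/14309 ≈ -6.9886e-5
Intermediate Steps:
v = -14259 (v = -97*147 = -14259)
1/(y(-50, 316) + v) = 1/(-50 - 14259) = 1/(-14309) = -1/14309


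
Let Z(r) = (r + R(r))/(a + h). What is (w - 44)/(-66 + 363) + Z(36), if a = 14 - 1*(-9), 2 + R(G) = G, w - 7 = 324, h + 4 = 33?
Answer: 17857/7722 ≈ 2.3125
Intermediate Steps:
h = 29 (h = -4 + 33 = 29)
w = 331 (w = 7 + 324 = 331)
R(G) = -2 + G
a = 23 (a = 14 + 9 = 23)
Z(r) = -1/26 + r/26 (Z(r) = (r + (-2 + r))/(23 + 29) = (-2 + 2*r)/52 = (-2 + 2*r)*(1/52) = -1/26 + r/26)
(w - 44)/(-66 + 363) + Z(36) = (331 - 44)/(-66 + 363) + (-1/26 + (1/26)*36) = 287/297 + (-1/26 + 18/13) = 287*(1/297) + 35/26 = 287/297 + 35/26 = 17857/7722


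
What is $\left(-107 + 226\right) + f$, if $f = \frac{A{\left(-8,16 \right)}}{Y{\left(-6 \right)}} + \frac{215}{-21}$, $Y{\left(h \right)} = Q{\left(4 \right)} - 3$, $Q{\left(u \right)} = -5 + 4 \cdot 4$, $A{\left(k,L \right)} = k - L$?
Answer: $\frac{2221}{21} \approx 105.76$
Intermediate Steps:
$Q{\left(u \right)} = 11$ ($Q{\left(u \right)} = -5 + 16 = 11$)
$Y{\left(h \right)} = 8$ ($Y{\left(h \right)} = 11 - 3 = 8$)
$f = - \frac{278}{21}$ ($f = \frac{-8 - 16}{8} + \frac{215}{-21} = \left(-8 - 16\right) \frac{1}{8} + 215 \left(- \frac{1}{21}\right) = \left(-24\right) \frac{1}{8} - \frac{215}{21} = -3 - \frac{215}{21} = - \frac{278}{21} \approx -13.238$)
$\left(-107 + 226\right) + f = \left(-107 + 226\right) - \frac{278}{21} = 119 - \frac{278}{21} = \frac{2221}{21}$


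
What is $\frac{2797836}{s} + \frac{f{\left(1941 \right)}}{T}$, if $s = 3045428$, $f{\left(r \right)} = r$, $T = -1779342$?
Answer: $\frac{414366327347}{451571495698} \approx 0.91761$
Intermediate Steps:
$\frac{2797836}{s} + \frac{f{\left(1941 \right)}}{T} = \frac{2797836}{3045428} + \frac{1941}{-1779342} = 2797836 \cdot \frac{1}{3045428} + 1941 \left(- \frac{1}{1779342}\right) = \frac{699459}{761357} - \frac{647}{593114} = \frac{414366327347}{451571495698}$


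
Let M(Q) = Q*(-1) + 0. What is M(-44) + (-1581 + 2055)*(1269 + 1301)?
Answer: 1218224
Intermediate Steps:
M(Q) = -Q (M(Q) = -Q + 0 = -Q)
M(-44) + (-1581 + 2055)*(1269 + 1301) = -1*(-44) + (-1581 + 2055)*(1269 + 1301) = 44 + 474*2570 = 44 + 1218180 = 1218224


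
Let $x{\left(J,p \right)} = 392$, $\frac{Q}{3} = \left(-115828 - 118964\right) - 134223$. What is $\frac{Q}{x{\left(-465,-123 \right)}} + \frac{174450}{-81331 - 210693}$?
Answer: $- \frac{40419011685}{14309176} \approx -2824.7$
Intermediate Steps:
$Q = -1107045$ ($Q = 3 \left(\left(-115828 - 118964\right) - 134223\right) = 3 \left(-234792 - 134223\right) = 3 \left(-369015\right) = -1107045$)
$\frac{Q}{x{\left(-465,-123 \right)}} + \frac{174450}{-81331 - 210693} = - \frac{1107045}{392} + \frac{174450}{-81331 - 210693} = \left(-1107045\right) \frac{1}{392} + \frac{174450}{-292024} = - \frac{1107045}{392} + 174450 \left(- \frac{1}{292024}\right) = - \frac{1107045}{392} - \frac{87225}{146012} = - \frac{40419011685}{14309176}$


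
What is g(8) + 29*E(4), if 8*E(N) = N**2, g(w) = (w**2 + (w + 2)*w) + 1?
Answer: 203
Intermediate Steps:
g(w) = 1 + w**2 + w*(2 + w) (g(w) = (w**2 + (2 + w)*w) + 1 = (w**2 + w*(2 + w)) + 1 = 1 + w**2 + w*(2 + w))
E(N) = N**2/8
g(8) + 29*E(4) = (1 + 2*8 + 2*8**2) + 29*((1/8)*4**2) = (1 + 16 + 2*64) + 29*((1/8)*16) = (1 + 16 + 128) + 29*2 = 145 + 58 = 203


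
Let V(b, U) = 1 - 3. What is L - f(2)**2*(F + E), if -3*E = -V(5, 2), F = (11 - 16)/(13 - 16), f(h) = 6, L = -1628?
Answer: -1664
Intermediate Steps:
V(b, U) = -2
F = 5/3 (F = -5/(-3) = -5*(-1/3) = 5/3 ≈ 1.6667)
E = -2/3 (E = -(-1)*(-2)/3 = -1/3*2 = -2/3 ≈ -0.66667)
L - f(2)**2*(F + E) = -1628 - 6**2*(5/3 - 2/3) = -1628 - 36 = -1664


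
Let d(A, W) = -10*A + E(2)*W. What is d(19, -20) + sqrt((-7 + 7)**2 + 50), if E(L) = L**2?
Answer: -270 + 5*sqrt(2) ≈ -262.93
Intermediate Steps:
d(A, W) = -10*A + 4*W (d(A, W) = -10*A + 2**2*W = -10*A + 4*W)
d(19, -20) + sqrt((-7 + 7)**2 + 50) = (-10*19 + 4*(-20)) + sqrt((-7 + 7)**2 + 50) = (-190 - 80) + sqrt(0**2 + 50) = -270 + sqrt(0 + 50) = -270 + sqrt(50) = -270 + 5*sqrt(2)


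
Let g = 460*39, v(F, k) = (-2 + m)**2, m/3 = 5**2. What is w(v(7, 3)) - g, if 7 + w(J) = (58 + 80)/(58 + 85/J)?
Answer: -5547884747/309167 ≈ -17945.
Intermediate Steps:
m = 75 (m = 3*5**2 = 3*25 = 75)
v(F, k) = 5329 (v(F, k) = (-2 + 75)**2 = 73**2 = 5329)
w(J) = -7 + 138/(58 + 85/J) (w(J) = -7 + (58 + 80)/(58 + 85/J) = -7 + 138/(58 + 85/J))
g = 17940
w(v(7, 3)) - g = (-595 - 268*5329)/(85 + 58*5329) - 1*17940 = (-595 - 1428172)/(85 + 309082) - 17940 = -1428767/309167 - 17940 = -5547884747/309167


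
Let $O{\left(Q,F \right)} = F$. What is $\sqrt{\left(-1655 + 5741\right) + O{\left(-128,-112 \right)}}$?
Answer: $\sqrt{3974} \approx 63.04$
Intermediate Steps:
$\sqrt{\left(-1655 + 5741\right) + O{\left(-128,-112 \right)}} = \sqrt{\left(-1655 + 5741\right) - 112} = \sqrt{4086 - 112} = \sqrt{3974}$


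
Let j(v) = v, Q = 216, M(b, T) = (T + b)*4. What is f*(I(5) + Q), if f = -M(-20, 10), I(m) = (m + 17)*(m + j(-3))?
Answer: 10400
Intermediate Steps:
M(b, T) = 4*T + 4*b
I(m) = (-3 + m)*(17 + m) (I(m) = (m + 17)*(m - 3) = (17 + m)*(-3 + m) = (-3 + m)*(17 + m))
f = 40 (f = -(4*10 + 4*(-20)) = -(40 - 80) = -1*(-40) = 40)
f*(I(5) + Q) = 40*((-51 + 5**2 + 14*5) + 216) = 40*((-51 + 25 + 70) + 216) = 40*(44 + 216) = 40*260 = 10400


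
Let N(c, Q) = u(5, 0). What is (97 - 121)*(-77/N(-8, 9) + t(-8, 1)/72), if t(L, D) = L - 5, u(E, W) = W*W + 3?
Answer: 1861/3 ≈ 620.33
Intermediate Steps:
u(E, W) = 3 + W² (u(E, W) = W² + 3 = 3 + W²)
N(c, Q) = 3 (N(c, Q) = 3 + 0² = 3 + 0 = 3)
t(L, D) = -5 + L
(97 - 121)*(-77/N(-8, 9) + t(-8, 1)/72) = (97 - 121)*(-77/3 + (-5 - 8)/72) = -24*(-77*⅓ - 13*1/72) = -24*(-77/3 - 13/72) = -24*(-1861/72) = 1861/3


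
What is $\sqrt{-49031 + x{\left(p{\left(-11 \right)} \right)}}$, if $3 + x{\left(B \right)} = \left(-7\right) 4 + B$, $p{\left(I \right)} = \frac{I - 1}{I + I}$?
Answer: $\frac{6 i \sqrt{164901}}{11} \approx 221.5 i$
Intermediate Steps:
$p{\left(I \right)} = \frac{-1 + I}{2 I}$
$x{\left(B \right)} = -31 + B$ ($x{\left(B \right)} = -3 + \left(\left(-7\right) 4 + B\right) = -3 + \left(-28 + B\right) = -31 + B$)
$\sqrt{-49031 + x{\left(p{\left(-11 \right)} \right)}} = \sqrt{-49031 - \left(31 - \frac{-1 - 11}{2 \left(-11\right)}\right)} = \sqrt{-49031 - \left(31 + \frac{1}{22} \left(-12\right)\right)} = \sqrt{-49031 + \left(-31 + \frac{6}{11}\right)} = \sqrt{-49031 - \frac{335}{11}} = \sqrt{- \frac{539676}{11}} = \frac{6 i \sqrt{164901}}{11}$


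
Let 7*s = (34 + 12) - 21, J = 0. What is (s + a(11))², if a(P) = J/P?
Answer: 625/49 ≈ 12.755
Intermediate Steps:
s = 25/7 (s = ((34 + 12) - 21)/7 = (46 - 21)/7 = (⅐)*25 = 25/7 ≈ 3.5714)
a(P) = 0 (a(P) = 0/P = 0)
(s + a(11))² = (25/7 + 0)² = (25/7)² = 625/49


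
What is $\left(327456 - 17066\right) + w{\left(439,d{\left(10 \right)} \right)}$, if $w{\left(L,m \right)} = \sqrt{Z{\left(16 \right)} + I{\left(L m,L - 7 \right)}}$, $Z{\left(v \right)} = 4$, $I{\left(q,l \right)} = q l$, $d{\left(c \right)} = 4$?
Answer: $310390 + 2 \sqrt{189649} \approx 3.1126 \cdot 10^{5}$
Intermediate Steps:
$I{\left(q,l \right)} = l q$
$w{\left(L,m \right)} = \sqrt{4 + L m \left(-7 + L\right)}$ ($w{\left(L,m \right)} = \sqrt{4 + \left(L - 7\right) L m} = \sqrt{4 + \left(-7 + L\right) L m} = \sqrt{4 + L m \left(-7 + L\right)}$)
$\left(327456 - 17066\right) + w{\left(439,d{\left(10 \right)} \right)} = \left(327456 - 17066\right) + \sqrt{4 + 439 \cdot 4 \left(-7 + 439\right)} = 310390 + \sqrt{4 + 439 \cdot 4 \cdot 432} = 310390 + \sqrt{4 + 758592} = 310390 + \sqrt{758596} = 310390 + 2 \sqrt{189649}$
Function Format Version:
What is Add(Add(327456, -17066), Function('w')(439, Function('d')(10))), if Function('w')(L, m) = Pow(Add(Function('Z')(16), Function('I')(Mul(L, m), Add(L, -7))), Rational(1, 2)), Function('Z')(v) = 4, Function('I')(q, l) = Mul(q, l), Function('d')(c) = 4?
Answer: Add(310390, Mul(2, Pow(189649, Rational(1, 2)))) ≈ 3.1126e+5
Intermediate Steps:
Function('I')(q, l) = Mul(l, q)
Function('w')(L, m) = Pow(Add(4, Mul(L, m, Add(-7, L))), Rational(1, 2)) (Function('w')(L, m) = Pow(Add(4, Mul(Add(L, -7), Mul(L, m))), Rational(1, 2)) = Pow(Add(4, Mul(Add(-7, L), Mul(L, m))), Rational(1, 2)) = Pow(Add(4, Mul(L, m, Add(-7, L))), Rational(1, 2)))
Add(Add(327456, -17066), Function('w')(439, Function('d')(10))) = Add(Add(327456, -17066), Pow(Add(4, Mul(439, 4, Add(-7, 439))), Rational(1, 2))) = Add(310390, Pow(Add(4, Mul(439, 4, 432)), Rational(1, 2))) = Add(310390, Pow(Add(4, 758592), Rational(1, 2))) = Add(310390, Pow(758596, Rational(1, 2))) = Add(310390, Mul(2, Pow(189649, Rational(1, 2))))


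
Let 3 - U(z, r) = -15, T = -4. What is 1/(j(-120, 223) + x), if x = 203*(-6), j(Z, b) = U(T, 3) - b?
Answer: -1/1423 ≈ -0.00070274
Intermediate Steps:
U(z, r) = 18 (U(z, r) = 3 - 1*(-15) = 3 + 15 = 18)
j(Z, b) = 18 - b
x = -1218
1/(j(-120, 223) + x) = 1/((18 - 1*223) - 1218) = 1/((18 - 223) - 1218) = 1/(-205 - 1218) = 1/(-1423) = -1/1423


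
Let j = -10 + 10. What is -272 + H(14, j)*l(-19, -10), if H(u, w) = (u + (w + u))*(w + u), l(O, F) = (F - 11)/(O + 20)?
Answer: -8504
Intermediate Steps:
l(O, F) = (-11 + F)/(20 + O)
j = 0
H(u, w) = (u + w)*(w + 2*u) (H(u, w) = (u + (u + w))*(u + w) = (w + 2*u)*(u + w) = (u + w)*(w + 2*u))
-272 + H(14, j)*l(-19, -10) = -272 + (0² + 2*14² + 3*14*0)*((-11 - 10)/(20 - 19)) = -272 + (0 + 2*196 + 0)*(-21/1) = -272 + (0 + 392 + 0)*(1*(-21)) = -272 + 392*(-21) = -272 - 8232 = -8504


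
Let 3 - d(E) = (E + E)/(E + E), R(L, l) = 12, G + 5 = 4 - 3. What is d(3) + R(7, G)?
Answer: 14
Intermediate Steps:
G = -4 (G = -5 + (4 - 3) = -5 + 1 = -4)
d(E) = 2 (d(E) = 3 - (E + E)/(E + E) = 3 - 2*E/(2*E) = 3 - 2*E*1/(2*E) = 3 - 1*1 = 3 - 1 = 2)
d(3) + R(7, G) = 2 + 12 = 14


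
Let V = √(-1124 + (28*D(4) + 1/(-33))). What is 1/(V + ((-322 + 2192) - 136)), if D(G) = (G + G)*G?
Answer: 57222/99230473 - 5*I*√9933/99230473 ≈ 0.00057666 - 5.0219e-6*I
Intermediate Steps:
D(G) = 2*G² (D(G) = (2*G)*G = 2*G²)
V = 5*I*√9933/33 (V = √(-1124 + (28*(2*4²) + 1/(-33))) = √(-1124 + (28*(2*16) - 1/33)) = √(-1124 + (28*32 - 1/33)) = √(-1124 + (896 - 1/33)) = √(-1124 + 29567/33) = √(-7525/33) = 5*I*√9933/33 ≈ 15.101*I)
1/(V + ((-322 + 2192) - 136)) = 1/(5*I*√9933/33 + ((-322 + 2192) - 136)) = 1/(5*I*√9933/33 + (1870 - 136)) = 1/(5*I*√9933/33 + 1734) = 1/(1734 + 5*I*√9933/33)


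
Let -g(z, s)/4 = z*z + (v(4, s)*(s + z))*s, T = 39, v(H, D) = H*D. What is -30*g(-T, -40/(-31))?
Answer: 4539661320/29791 ≈ 1.5238e+5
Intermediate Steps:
v(H, D) = D*H
g(z, s) = -4*z² - 16*s²*(s + z) (g(z, s) = -4*(z*z + ((s*4)*(s + z))*s) = -4*(z² + ((4*s)*(s + z))*s) = -4*(z² + (4*s*(s + z))*s) = -4*(z² + 4*s²*(s + z)) = -4*z² - 16*s²*(s + z))
-30*g(-T, -40/(-31)) = -30*(-16*(-40/(-31))³ - 4*(-1*39)² - 16*(-1*39)*(-40/(-31))²) = -30*(-16*(-40*(-1/31))³ - 4*(-39)² - 16*(-39)*(-40*(-1/31))²) = -30*(-16*(40/31)³ - 4*1521 - 16*(-39)*(40/31)²) = -30*(-16*64000/29791 - 6084 - 16*(-39)*1600/961) = -30*(-1024000/29791 - 6084 + 998400/961) = -30*(-151322044/29791) = 4539661320/29791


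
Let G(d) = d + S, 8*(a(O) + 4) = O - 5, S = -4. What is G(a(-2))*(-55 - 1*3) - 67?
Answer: 1791/4 ≈ 447.75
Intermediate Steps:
a(O) = -37/8 + O/8 (a(O) = -4 + (O - 5)/8 = -4 + (-5 + O)/8 = -4 + (-5/8 + O/8) = -37/8 + O/8)
G(d) = -4 + d (G(d) = d - 4 = -4 + d)
G(a(-2))*(-55 - 1*3) - 67 = (-4 + (-37/8 + (1/8)*(-2)))*(-55 - 1*3) - 67 = (-4 + (-37/8 - 1/4))*(-55 - 3) - 67 = (-4 - 39/8)*(-58) - 67 = -71/8*(-58) - 67 = 2059/4 - 67 = 1791/4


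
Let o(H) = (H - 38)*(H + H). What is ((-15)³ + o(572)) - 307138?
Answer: 300383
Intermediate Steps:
o(H) = 2*H*(-38 + H) (o(H) = (-38 + H)*(2*H) = 2*H*(-38 + H))
((-15)³ + o(572)) - 307138 = ((-15)³ + 2*572*(-38 + 572)) - 307138 = (-3375 + 2*572*534) - 307138 = (-3375 + 610896) - 307138 = 607521 - 307138 = 300383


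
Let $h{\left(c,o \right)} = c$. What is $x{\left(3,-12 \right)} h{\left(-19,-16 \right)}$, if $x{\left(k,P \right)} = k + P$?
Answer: $171$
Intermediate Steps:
$x{\left(k,P \right)} = P + k$
$x{\left(3,-12 \right)} h{\left(-19,-16 \right)} = \left(-12 + 3\right) \left(-19\right) = \left(-9\right) \left(-19\right) = 171$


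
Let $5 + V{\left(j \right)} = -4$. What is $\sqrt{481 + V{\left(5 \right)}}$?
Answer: $2 \sqrt{118} \approx 21.726$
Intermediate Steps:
$V{\left(j \right)} = -9$ ($V{\left(j \right)} = -5 - 4 = -9$)
$\sqrt{481 + V{\left(5 \right)}} = \sqrt{481 - 9} = \sqrt{472} = 2 \sqrt{118}$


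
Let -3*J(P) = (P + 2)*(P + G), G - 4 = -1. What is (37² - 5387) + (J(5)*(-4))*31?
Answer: -5110/3 ≈ -1703.3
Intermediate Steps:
G = 3 (G = 4 - 1 = 3)
J(P) = -(2 + P)*(3 + P)/3 (J(P) = -(P + 2)*(P + 3)/3 = -(2 + P)*(3 + P)/3)
(37² - 5387) + (J(5)*(-4))*31 = (37² - 5387) + ((-2 - 5/3*5 - ⅓*5²)*(-4))*31 = (1369 - 5387) + ((-2 - 25/3 - ⅓*25)*(-4))*31 = -4018 + ((-2 - 25/3 - 25/3)*(-4))*31 = -4018 - 56/3*(-4)*31 = -4018 + (224/3)*31 = -4018 + 6944/3 = -5110/3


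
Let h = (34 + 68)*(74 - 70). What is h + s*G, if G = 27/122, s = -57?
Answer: 48237/122 ≈ 395.39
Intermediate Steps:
G = 27/122 (G = 27*(1/122) = 27/122 ≈ 0.22131)
h = 408 (h = 102*4 = 408)
h + s*G = 408 - 57*27/122 = 408 - 1539/122 = 48237/122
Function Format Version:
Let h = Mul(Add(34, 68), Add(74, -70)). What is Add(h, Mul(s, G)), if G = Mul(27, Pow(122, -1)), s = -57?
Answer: Rational(48237, 122) ≈ 395.39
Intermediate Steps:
G = Rational(27, 122) (G = Mul(27, Rational(1, 122)) = Rational(27, 122) ≈ 0.22131)
h = 408 (h = Mul(102, 4) = 408)
Add(h, Mul(s, G)) = Add(408, Mul(-57, Rational(27, 122))) = Add(408, Rational(-1539, 122)) = Rational(48237, 122)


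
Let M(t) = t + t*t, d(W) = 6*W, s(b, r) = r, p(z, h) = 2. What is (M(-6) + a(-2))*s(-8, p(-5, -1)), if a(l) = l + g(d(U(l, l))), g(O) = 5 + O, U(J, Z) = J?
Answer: 42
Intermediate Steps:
M(t) = t + t²
a(l) = 5 + 7*l (a(l) = l + (5 + 6*l) = 5 + 7*l)
(M(-6) + a(-2))*s(-8, p(-5, -1)) = (-6*(1 - 6) + (5 + 7*(-2)))*2 = (-6*(-5) + (5 - 14))*2 = (30 - 9)*2 = 21*2 = 42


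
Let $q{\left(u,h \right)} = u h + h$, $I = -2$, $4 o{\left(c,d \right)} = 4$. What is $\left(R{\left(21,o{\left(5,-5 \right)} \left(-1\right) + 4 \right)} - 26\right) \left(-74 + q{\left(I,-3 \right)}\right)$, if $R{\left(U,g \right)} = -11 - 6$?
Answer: $3053$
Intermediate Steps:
$o{\left(c,d \right)} = 1$ ($o{\left(c,d \right)} = \frac{1}{4} \cdot 4 = 1$)
$R{\left(U,g \right)} = -17$ ($R{\left(U,g \right)} = -11 - 6 = -17$)
$q{\left(u,h \right)} = h + h u$ ($q{\left(u,h \right)} = h u + h = h + h u$)
$\left(R{\left(21,o{\left(5,-5 \right)} \left(-1\right) + 4 \right)} - 26\right) \left(-74 + q{\left(I,-3 \right)}\right) = \left(-17 - 26\right) \left(-74 - 3 \left(1 - 2\right)\right) = - 43 \left(-74 - -3\right) = - 43 \left(-74 + 3\right) = \left(-43\right) \left(-71\right) = 3053$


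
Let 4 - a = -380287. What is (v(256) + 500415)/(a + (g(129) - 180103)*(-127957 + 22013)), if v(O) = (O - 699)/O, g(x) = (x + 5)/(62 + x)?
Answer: 24468207227/932991333221632 ≈ 2.6226e-5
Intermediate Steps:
a = 380291 (a = 4 - 1*(-380287) = 4 + 380287 = 380291)
g(x) = (5 + x)/(62 + x)
v(O) = (-699 + O)/O
(v(256) + 500415)/(a + (g(129) - 180103)*(-127957 + 22013)) = ((-699 + 256)/256 + 500415)/(380291 + ((5 + 129)/(62 + 129) - 180103)*(-127957 + 22013)) = ((1/256)*(-443) + 500415)/(380291 + (134/191 - 180103)*(-105944)) = (-443/256 + 500415)/(380291 + ((1/191)*134 - 180103)*(-105944)) = 128105797/(256*(380291 + (134/191 - 180103)*(-105944))) = 128105797/(256*(380291 - 34399539/191*(-105944))) = 128105797/(256*(380291 + 3644424759816/191)) = 128105797/(256*(3644497395397/191)) = (128105797/256)*(191/3644497395397) = 24468207227/932991333221632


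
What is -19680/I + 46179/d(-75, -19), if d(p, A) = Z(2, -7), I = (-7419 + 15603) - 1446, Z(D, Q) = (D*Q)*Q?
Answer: 7362511/15722 ≈ 468.29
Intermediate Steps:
Z(D, Q) = D*Q**2
I = 6738 (I = 8184 - 1446 = 6738)
d(p, A) = 98 (d(p, A) = 2*(-7)**2 = 2*49 = 98)
-19680/I + 46179/d(-75, -19) = -19680/6738 + 46179/98 = -19680*1/6738 + 46179*(1/98) = -3280/1123 + 6597/14 = 7362511/15722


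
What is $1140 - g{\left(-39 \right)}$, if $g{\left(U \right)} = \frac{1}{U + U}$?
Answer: $\frac{88921}{78} \approx 1140.0$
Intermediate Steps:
$g{\left(U \right)} = \frac{1}{2 U}$
$1140 - g{\left(-39 \right)} = 1140 - \frac{1}{2 \left(-39\right)} = 1140 - \frac{1}{2} \left(- \frac{1}{39}\right) = 1140 - - \frac{1}{78} = 1140 + \frac{1}{78} = \frac{88921}{78}$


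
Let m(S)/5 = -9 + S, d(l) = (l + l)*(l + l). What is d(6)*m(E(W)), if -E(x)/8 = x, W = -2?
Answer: 5040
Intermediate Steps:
E(x) = -8*x
d(l) = 4*l² (d(l) = (2*l)*(2*l) = 4*l²)
m(S) = -45 + 5*S (m(S) = 5*(-9 + S) = -45 + 5*S)
d(6)*m(E(W)) = (4*6²)*(-45 + 5*(-8*(-2))) = (4*36)*(-45 + 5*16) = 144*(-45 + 80) = 144*35 = 5040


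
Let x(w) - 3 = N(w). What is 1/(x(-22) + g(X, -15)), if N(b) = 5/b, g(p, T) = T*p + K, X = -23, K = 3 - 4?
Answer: 22/7629 ≈ 0.0028837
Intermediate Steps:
K = -1
g(p, T) = -1 + T*p (g(p, T) = T*p - 1 = -1 + T*p)
x(w) = 3 + 5/w
1/(x(-22) + g(X, -15)) = 1/((3 + 5/(-22)) + (-1 - 15*(-23))) = 1/((3 + 5*(-1/22)) + (-1 + 345)) = 1/((3 - 5/22) + 344) = 1/(61/22 + 344) = 1/(7629/22) = 22/7629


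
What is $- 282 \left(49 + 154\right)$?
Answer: $-57246$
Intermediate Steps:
$- 282 \left(49 + 154\right) = \left(-282\right) 203 = -57246$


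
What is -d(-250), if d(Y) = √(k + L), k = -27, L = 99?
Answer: -6*√2 ≈ -8.4853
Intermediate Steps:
d(Y) = 6*√2 (d(Y) = √(-27 + 99) = √72 = 6*√2)
-d(-250) = -6*√2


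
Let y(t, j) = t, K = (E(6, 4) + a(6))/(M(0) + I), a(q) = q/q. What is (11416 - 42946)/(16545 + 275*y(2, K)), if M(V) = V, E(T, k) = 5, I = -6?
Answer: -6306/3419 ≈ -1.8444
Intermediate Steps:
a(q) = 1
K = -1 (K = (5 + 1)/(0 - 6) = 6/(-6) = 6*(-⅙) = -1)
(11416 - 42946)/(16545 + 275*y(2, K)) = (11416 - 42946)/(16545 + 275*2) = -31530/(16545 + 550) = -31530/17095 = -31530*1/17095 = -6306/3419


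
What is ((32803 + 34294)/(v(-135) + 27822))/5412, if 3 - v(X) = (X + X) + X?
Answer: 67097/152780760 ≈ 0.00043917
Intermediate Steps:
v(X) = 3 - 3*X (v(X) = 3 - ((X + X) + X) = 3 - (2*X + X) = 3 - 3*X)
((32803 + 34294)/(v(-135) + 27822))/5412 = ((32803 + 34294)/((3 - 3*(-135)) + 27822))/5412 = (67097/((3 + 405) + 27822))*(1/5412) = (67097/(408 + 27822))*(1/5412) = (67097/28230)*(1/5412) = 67097/152780760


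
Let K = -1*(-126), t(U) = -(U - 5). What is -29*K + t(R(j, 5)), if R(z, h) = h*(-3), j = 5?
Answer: -3634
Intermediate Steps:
R(z, h) = -3*h
t(U) = 5 - U (t(U) = -(-5 + U) = 5 - U)
K = 126
-29*K + t(R(j, 5)) = -29*126 + (5 - (-3)*5) = -3654 + (5 - 1*(-15)) = -3654 + (5 + 15) = -3654 + 20 = -3634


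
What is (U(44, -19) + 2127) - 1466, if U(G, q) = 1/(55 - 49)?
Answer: 3967/6 ≈ 661.17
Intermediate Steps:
U(G, q) = ⅙ (U(G, q) = 1/6 = ⅙)
(U(44, -19) + 2127) - 1466 = (⅙ + 2127) - 1466 = 12763/6 - 1466 = 3967/6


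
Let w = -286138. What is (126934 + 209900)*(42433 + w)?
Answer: -82088129970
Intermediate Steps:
(126934 + 209900)*(42433 + w) = (126934 + 209900)*(42433 - 286138) = 336834*(-243705) = -82088129970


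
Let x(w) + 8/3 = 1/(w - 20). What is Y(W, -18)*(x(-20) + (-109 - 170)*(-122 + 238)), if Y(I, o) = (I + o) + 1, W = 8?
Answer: 11652009/40 ≈ 2.9130e+5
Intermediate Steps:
x(w) = -8/3 + 1/(-20 + w) (x(w) = -8/3 + 1/(w - 20) = -8/3 + 1/(-20 + w))
Y(I, o) = 1 + I + o
Y(W, -18)*(x(-20) + (-109 - 170)*(-122 + 238)) = (1 + 8 - 18)*((163 - 8*(-20))/(3*(-20 - 20)) + (-109 - 170)*(-122 + 238)) = -9*((1/3)*(163 + 160)/(-40) - 279*116) = -9*((1/3)*(-1/40)*323 - 32364) = -9*(-323/120 - 32364) = -9*(-3884003/120) = 11652009/40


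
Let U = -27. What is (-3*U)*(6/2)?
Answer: 243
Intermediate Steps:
(-3*U)*(6/2) = (-3*(-27))*(6/2) = 81*(6*(½)) = 81*3 = 243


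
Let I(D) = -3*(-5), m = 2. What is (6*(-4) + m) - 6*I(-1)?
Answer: -112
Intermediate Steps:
I(D) = 15
(6*(-4) + m) - 6*I(-1) = (6*(-4) + 2) - 6*15 = (-24 + 2) - 90 = -22 - 90 = -112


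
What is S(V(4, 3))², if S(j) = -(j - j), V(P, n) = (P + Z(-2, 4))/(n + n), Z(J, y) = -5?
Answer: 0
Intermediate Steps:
V(P, n) = (-5 + P)/(2*n) (V(P, n) = (P - 5)/(n + n) = (-5 + P)/((2*n)) = (-5 + P)*(1/(2*n)) = (-5 + P)/(2*n))
S(j) = 0 (S(j) = -1*0 = 0)
S(V(4, 3))² = 0² = 0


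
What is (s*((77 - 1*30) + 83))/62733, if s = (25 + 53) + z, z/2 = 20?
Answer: 15340/62733 ≈ 0.24453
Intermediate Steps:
z = 40 (z = 2*20 = 40)
s = 118 (s = (25 + 53) + 40 = 78 + 40 = 118)
(s*((77 - 1*30) + 83))/62733 = (118*((77 - 1*30) + 83))/62733 = (118*((77 - 30) + 83))*(1/62733) = (118*(47 + 83))*(1/62733) = (118*130)*(1/62733) = 15340*(1/62733) = 15340/62733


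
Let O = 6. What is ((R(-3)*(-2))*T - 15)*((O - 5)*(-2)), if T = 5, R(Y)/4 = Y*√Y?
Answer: 30 - 240*I*√3 ≈ 30.0 - 415.69*I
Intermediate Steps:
R(Y) = 4*Y^(3/2) (R(Y) = 4*(Y*√Y) = 4*Y^(3/2))
((R(-3)*(-2))*T - 15)*((O - 5)*(-2)) = (((4*(-3)^(3/2))*(-2))*5 - 15)*((6 - 5)*(-2)) = (((4*(-3*I*√3))*(-2))*5 - 15)*(1*(-2)) = ((-12*I*√3*(-2))*5 - 15)*(-2) = ((24*I*√3)*5 - 15)*(-2) = (120*I*√3 - 15)*(-2) = (-15 + 120*I*√3)*(-2) = 30 - 240*I*√3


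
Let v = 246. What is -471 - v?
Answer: -717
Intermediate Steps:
-471 - v = -471 - 1*246 = -471 - 246 = -717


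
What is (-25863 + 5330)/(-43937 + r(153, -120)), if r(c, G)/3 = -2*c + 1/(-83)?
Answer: 1704239/3722968 ≈ 0.45776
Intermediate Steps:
r(c, G) = -3/83 - 6*c (r(c, G) = 3*(-2*c + 1/(-83)) = 3*(-2*c - 1/83) = 3*(-1/83 - 2*c) = -3/83 - 6*c)
(-25863 + 5330)/(-43937 + r(153, -120)) = (-25863 + 5330)/(-43937 + (-3/83 - 6*153)) = -20533/(-43937 + (-3/83 - 918)) = -20533/(-43937 - 76197/83) = -20533/(-3722968/83) = -20533*(-83/3722968) = 1704239/3722968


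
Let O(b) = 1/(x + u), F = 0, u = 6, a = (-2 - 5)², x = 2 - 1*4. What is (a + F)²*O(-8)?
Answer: 2401/4 ≈ 600.25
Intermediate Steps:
x = -2 (x = 2 - 4 = -2)
a = 49 (a = (-7)² = 49)
O(b) = ¼ (O(b) = 1/(-2 + 6) = 1/4 = ¼)
(a + F)²*O(-8) = (49 + 0)²*(¼) = 49²*(¼) = 2401*(¼) = 2401/4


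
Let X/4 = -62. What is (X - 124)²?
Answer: 138384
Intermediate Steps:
X = -248 (X = 4*(-62) = -248)
(X - 124)² = (-248 - 124)² = (-372)² = 138384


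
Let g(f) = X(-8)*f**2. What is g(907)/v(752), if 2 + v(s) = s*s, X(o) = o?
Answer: -3290596/282751 ≈ -11.638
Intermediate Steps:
v(s) = -2 + s**2 (v(s) = -2 + s*s = -2 + s**2)
g(f) = -8*f**2
g(907)/v(752) = (-8*907**2)/(-2 + 752**2) = (-8*822649)/(-2 + 565504) = -6581192/565502 = -6581192*1/565502 = -3290596/282751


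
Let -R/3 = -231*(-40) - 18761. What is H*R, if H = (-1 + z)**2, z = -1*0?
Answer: 28563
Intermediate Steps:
z = 0
H = 1 (H = (-1 + 0)**2 = (-1)**2 = 1)
R = 28563 (R = -3*(-231*(-40) - 18761) = -3*(9240 - 18761) = -3*(-9521) = 28563)
H*R = 1*28563 = 28563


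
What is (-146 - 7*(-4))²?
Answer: 13924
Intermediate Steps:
(-146 - 7*(-4))² = (-146 + 28)² = (-118)² = 13924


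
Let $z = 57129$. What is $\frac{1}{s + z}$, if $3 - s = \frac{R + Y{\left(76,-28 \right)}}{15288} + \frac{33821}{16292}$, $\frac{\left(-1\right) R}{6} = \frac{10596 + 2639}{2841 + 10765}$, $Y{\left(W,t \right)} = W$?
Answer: $\frac{60515623896}{3457252720684877} \approx 1.7504 \cdot 10^{-5}$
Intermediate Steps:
$R = - \frac{39705}{6803}$ ($R = - 6 \frac{10596 + 2639}{2841 + 10765} = - 6 \cdot \frac{13235}{13606} = - 6 \cdot 13235 \cdot \frac{1}{13606} = \left(-6\right) \frac{13235}{13606} = - \frac{39705}{6803} \approx -5.8364$)
$s = \frac{55643130293}{60515623896}$ ($s = 3 - \left(\frac{- \frac{39705}{6803} + 76}{15288} + \frac{33821}{16292}\right) = 3 - \left(\frac{477323}{6803} \cdot \frac{1}{15288} + 33821 \cdot \frac{1}{16292}\right) = 3 - \left(\frac{68189}{14857752} + \frac{33821}{16292}\right) = 3 - \frac{125903741395}{60515623896} = \frac{55643130293}{60515623896} \approx 0.91948$)
$\frac{1}{s + z} = \frac{1}{\frac{55643130293}{60515623896} + 57129} = \frac{1}{\frac{3457252720684877}{60515623896}} = \frac{60515623896}{3457252720684877}$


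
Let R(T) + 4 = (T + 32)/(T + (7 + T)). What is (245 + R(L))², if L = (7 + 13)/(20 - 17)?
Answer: 219543489/3721 ≈ 59001.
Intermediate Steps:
L = 20/3 ≈ 6.6667
R(T) = -4 + (32 + T)/(7 + 2*T) (R(T) = -4 + (T + 32)/(T + (7 + T)) = -4 + (32 + T)/(7 + 2*T))
(245 + R(L))² = (245 + (4 - 7*20/3)/(7 + 2*(20/3)))² = (245 + (4 - 140/3)/(7 + 40/3))² = (245 - 128/3/(61/3))² = (245 + (3/61)*(-128/3))² = (245 - 128/61)² = (14817/61)² = 219543489/3721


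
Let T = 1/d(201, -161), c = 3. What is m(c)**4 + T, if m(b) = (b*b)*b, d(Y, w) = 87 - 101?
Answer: 7440173/14 ≈ 5.3144e+5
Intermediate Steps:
d(Y, w) = -14
T = -1/14 (T = 1/(-14) = -1/14 ≈ -0.071429)
m(b) = b**3 (m(b) = b**2*b = b**3)
m(c)**4 + T = (3**3)**4 - 1/14 = 27**4 - 1/14 = 531441 - 1/14 = 7440173/14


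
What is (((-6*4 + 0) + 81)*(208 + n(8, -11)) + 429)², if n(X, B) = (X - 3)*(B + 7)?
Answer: 124211025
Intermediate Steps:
n(X, B) = (-3 + X)*(7 + B)
(((-6*4 + 0) + 81)*(208 + n(8, -11)) + 429)² = (((-6*4 + 0) + 81)*(208 + (-21 - 3*(-11) + 7*8 - 11*8)) + 429)² = (((-24 + 0) + 81)*(208 + (-21 + 33 + 56 - 88)) + 429)² = ((-24 + 81)*(208 - 20) + 429)² = (57*188 + 429)² = (10716 + 429)² = 11145² = 124211025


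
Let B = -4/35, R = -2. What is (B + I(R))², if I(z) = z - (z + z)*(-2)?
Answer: 125316/1225 ≈ 102.30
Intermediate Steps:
I(z) = 5*z (I(z) = z - 2*z*(-2) = z - (-4)*z = z + 4*z = 5*z)
B = -4/35 (B = -4*1/35 = -4/35 ≈ -0.11429)
(B + I(R))² = (-4/35 + 5*(-2))² = (-4/35 - 10)² = (-354/35)² = 125316/1225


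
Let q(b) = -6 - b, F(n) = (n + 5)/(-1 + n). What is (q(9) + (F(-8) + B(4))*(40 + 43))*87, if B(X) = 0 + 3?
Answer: 22765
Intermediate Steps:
F(n) = (5 + n)/(-1 + n)
B(X) = 3
(q(9) + (F(-8) + B(4))*(40 + 43))*87 = ((-6 - 1*9) + ((5 - 8)/(-1 - 8) + 3)*(40 + 43))*87 = ((-6 - 9) + (-3/(-9) + 3)*83)*87 = (-15 + (-⅑*(-3) + 3)*83)*87 = (-15 + (⅓ + 3)*83)*87 = (-15 + (10/3)*83)*87 = (-15 + 830/3)*87 = (785/3)*87 = 22765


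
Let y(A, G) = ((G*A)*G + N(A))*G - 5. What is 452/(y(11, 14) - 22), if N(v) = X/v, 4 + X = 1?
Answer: 4972/331685 ≈ 0.014990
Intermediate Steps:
X = -3 (X = -4 + 1 = -3)
N(v) = -3/v
y(A, G) = -5 + G*(-3/A + A*G**2) (y(A, G) = ((G*A)*G - 3/A)*G - 5 = ((A*G)*G - 3/A)*G - 5 = (A*G**2 - 3/A)*G - 5 = (-3/A + A*G**2)*G - 5 = G*(-3/A + A*G**2) - 5 = -5 + G*(-3/A + A*G**2))
452/(y(11, 14) - 22) = 452/((-5 + 11*14**3 - 3*14/11) - 22) = 452/((-5 + 11*2744 - 3*14*1/11) - 22) = 452/((-5 + 30184 - 42/11) - 22) = 452/(331927/11 - 22) = 452/(331685/11) = 452*(11/331685) = 4972/331685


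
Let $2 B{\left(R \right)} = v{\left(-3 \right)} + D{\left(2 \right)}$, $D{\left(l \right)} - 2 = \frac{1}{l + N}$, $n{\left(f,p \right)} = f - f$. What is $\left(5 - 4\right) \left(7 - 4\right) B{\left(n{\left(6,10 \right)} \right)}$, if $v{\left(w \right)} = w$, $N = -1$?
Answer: $0$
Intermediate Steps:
$n{\left(f,p \right)} = 0$
$D{\left(l \right)} = 2 + \frac{1}{-1 + l}$ ($D{\left(l \right)} = 2 + \frac{1}{l - 1} = 2 + \frac{1}{-1 + l}$)
$B{\left(R \right)} = 0$ ($B{\left(R \right)} = \frac{-3 + \frac{-1 + 2 \cdot 2}{-1 + 2}}{2} = \frac{-3 + \frac{-1 + 4}{1}}{2} = \frac{-3 + 1 \cdot 3}{2} = \frac{-3 + 3}{2} = \frac{1}{2} \cdot 0 = 0$)
$\left(5 - 4\right) \left(7 - 4\right) B{\left(n{\left(6,10 \right)} \right)} = \left(5 - 4\right) \left(7 - 4\right) 0 = 1 \cdot 3 \cdot 0 = 3 \cdot 0 = 0$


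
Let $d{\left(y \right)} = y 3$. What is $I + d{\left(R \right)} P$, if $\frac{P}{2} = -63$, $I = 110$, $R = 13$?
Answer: $-4804$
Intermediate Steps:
$P = -126$ ($P = 2 \left(-63\right) = -126$)
$d{\left(y \right)} = 3 y$
$I + d{\left(R \right)} P = 110 + 3 \cdot 13 \left(-126\right) = 110 + 39 \left(-126\right) = 110 - 4914 = -4804$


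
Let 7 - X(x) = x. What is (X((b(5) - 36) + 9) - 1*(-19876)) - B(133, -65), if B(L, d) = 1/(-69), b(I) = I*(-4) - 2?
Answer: 1375309/69 ≈ 19932.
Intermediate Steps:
b(I) = -2 - 4*I (b(I) = -4*I - 2 = -2 - 4*I)
B(L, d) = -1/69
X(x) = 7 - x
(X((b(5) - 36) + 9) - 1*(-19876)) - B(133, -65) = ((7 - (((-2 - 4*5) - 36) + 9)) - 1*(-19876)) - 1*(-1/69) = ((7 - (((-2 - 20) - 36) + 9)) + 19876) + 1/69 = ((7 - ((-22 - 36) + 9)) + 19876) + 1/69 = ((7 - (-58 + 9)) + 19876) + 1/69 = ((7 - 1*(-49)) + 19876) + 1/69 = ((7 + 49) + 19876) + 1/69 = (56 + 19876) + 1/69 = 19932 + 1/69 = 1375309/69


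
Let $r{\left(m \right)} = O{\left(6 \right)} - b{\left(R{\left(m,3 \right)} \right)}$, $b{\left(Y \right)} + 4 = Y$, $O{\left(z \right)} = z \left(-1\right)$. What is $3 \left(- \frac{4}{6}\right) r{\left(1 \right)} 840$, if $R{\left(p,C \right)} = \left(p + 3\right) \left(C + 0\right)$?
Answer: $23520$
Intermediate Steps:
$R{\left(p,C \right)} = C \left(3 + p\right)$ ($R{\left(p,C \right)} = \left(3 + p\right) C = C \left(3 + p\right)$)
$O{\left(z \right)} = - z$
$b{\left(Y \right)} = -4 + Y$
$r{\left(m \right)} = -11 - 3 m$ ($r{\left(m \right)} = \left(-1\right) 6 - \left(-4 + 3 \left(3 + m\right)\right) = -6 - \left(-4 + \left(9 + 3 m\right)\right) = -6 - \left(5 + 3 m\right) = -11 - 3 m$)
$3 \left(- \frac{4}{6}\right) r{\left(1 \right)} 840 = 3 \left(- \frac{4}{6}\right) \left(-11 - 3\right) 840 = 3 \left(\left(-4\right) \frac{1}{6}\right) \left(-11 - 3\right) 840 = 3 \left(- \frac{2}{3}\right) \left(-14\right) 840 = \left(-2\right) \left(-14\right) 840 = 28 \cdot 840 = 23520$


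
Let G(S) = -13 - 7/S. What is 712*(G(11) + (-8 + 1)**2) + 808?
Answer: 285856/11 ≈ 25987.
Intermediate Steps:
G(S) = -13 - 7/S
712*(G(11) + (-8 + 1)**2) + 808 = 712*((-13 - 7/11) + (-8 + 1)**2) + 808 = 712*((-13 - 7*1/11) + (-7)**2) + 808 = 712*((-13 - 7/11) + 49) + 808 = 712*(-150/11 + 49) + 808 = 712*(389/11) + 808 = 276968/11 + 808 = 285856/11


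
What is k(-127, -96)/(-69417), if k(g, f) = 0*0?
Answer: 0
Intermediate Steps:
k(g, f) = 0
k(-127, -96)/(-69417) = 0/(-69417) = 0*(-1/69417) = 0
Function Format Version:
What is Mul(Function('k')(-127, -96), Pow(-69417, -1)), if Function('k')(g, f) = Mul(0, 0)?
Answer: 0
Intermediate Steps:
Function('k')(g, f) = 0
Mul(Function('k')(-127, -96), Pow(-69417, -1)) = Mul(0, Pow(-69417, -1)) = Mul(0, Rational(-1, 69417)) = 0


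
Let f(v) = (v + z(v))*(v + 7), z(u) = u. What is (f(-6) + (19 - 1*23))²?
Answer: 256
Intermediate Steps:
f(v) = 2*v*(7 + v) (f(v) = (v + v)*(v + 7) = (2*v)*(7 + v) = 2*v*(7 + v))
(f(-6) + (19 - 1*23))² = (2*(-6)*(7 - 6) + (19 - 1*23))² = (2*(-6)*1 + (19 - 23))² = (-12 - 4)² = (-16)² = 256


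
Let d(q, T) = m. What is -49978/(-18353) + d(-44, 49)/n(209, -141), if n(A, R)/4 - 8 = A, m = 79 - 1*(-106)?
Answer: 46776209/15930404 ≈ 2.9363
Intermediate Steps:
m = 185 (m = 79 + 106 = 185)
n(A, R) = 32 + 4*A
d(q, T) = 185
-49978/(-18353) + d(-44, 49)/n(209, -141) = -49978/(-18353) + 185/(32 + 4*209) = -49978*(-1/18353) + 185/(32 + 836) = 49978/18353 + 185/868 = 46776209/15930404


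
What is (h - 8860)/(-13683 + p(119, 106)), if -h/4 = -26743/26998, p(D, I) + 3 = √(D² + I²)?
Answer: 1636129192644/2528108905301 + 119547654*√25397/2528108905301 ≈ 0.65471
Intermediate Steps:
p(D, I) = -3 + √(D² + I²)
h = 53486/13499 (h = -(-106972)/26998 = -4*(-26743/26998) = 53486/13499 ≈ 3.9622)
(h - 8860)/(-13683 + p(119, 106)) = (53486/13499 - 8860)/(-13683 + (-3 + √(119² + 106²))) = -119547654/(13499*(-13683 + (-3 + √(14161 + 11236)))) = -119547654/(13499*(-13683 + (-3 + √25397))) = -119547654/(13499*(-13686 + √25397))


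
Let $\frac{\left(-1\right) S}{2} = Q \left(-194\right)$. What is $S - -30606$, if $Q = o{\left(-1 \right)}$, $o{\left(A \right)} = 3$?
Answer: $31770$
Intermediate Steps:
$Q = 3$
$S = 1164$ ($S = - 2 \cdot 3 \left(-194\right) = \left(-2\right) \left(-582\right) = 1164$)
$S - -30606 = 1164 - -30606 = 1164 + 30606 = 31770$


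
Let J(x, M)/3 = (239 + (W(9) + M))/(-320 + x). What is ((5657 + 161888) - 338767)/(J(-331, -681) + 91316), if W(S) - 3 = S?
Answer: -6192529/3302667 ≈ -1.8750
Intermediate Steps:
W(S) = 3 + S
J(x, M) = 3*(251 + M)/(-320 + x) (J(x, M) = 3*((239 + ((3 + 9) + M))/(-320 + x)) = 3*((239 + (12 + M))/(-320 + x)) = 3*((251 + M)/(-320 + x)) = 3*(251 + M)/(-320 + x))
((5657 + 161888) - 338767)/(J(-331, -681) + 91316) = ((5657 + 161888) - 338767)/(3*(251 - 681)/(-320 - 331) + 91316) = (167545 - 338767)/(3*(-430)/(-651) + 91316) = -171222/(3*(-1/651)*(-430) + 91316) = -171222/(430/217 + 91316) = -171222/19816002/217 = -171222*217/19816002 = -6192529/3302667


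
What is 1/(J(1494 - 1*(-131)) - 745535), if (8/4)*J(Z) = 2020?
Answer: -1/744525 ≈ -1.3431e-6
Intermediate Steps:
J(Z) = 1010 (J(Z) = (½)*2020 = 1010)
1/(J(1494 - 1*(-131)) - 745535) = 1/(1010 - 745535) = 1/(-744525) = -1/744525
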